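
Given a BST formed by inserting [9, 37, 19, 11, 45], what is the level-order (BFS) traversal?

Tree insertion order: [9, 37, 19, 11, 45]
Tree (level-order array): [9, None, 37, 19, 45, 11]
BFS from the root, enqueuing left then right child of each popped node:
  queue [9] -> pop 9, enqueue [37], visited so far: [9]
  queue [37] -> pop 37, enqueue [19, 45], visited so far: [9, 37]
  queue [19, 45] -> pop 19, enqueue [11], visited so far: [9, 37, 19]
  queue [45, 11] -> pop 45, enqueue [none], visited so far: [9, 37, 19, 45]
  queue [11] -> pop 11, enqueue [none], visited so far: [9, 37, 19, 45, 11]
Result: [9, 37, 19, 45, 11]


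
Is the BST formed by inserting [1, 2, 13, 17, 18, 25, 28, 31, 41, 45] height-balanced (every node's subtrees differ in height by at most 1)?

Tree (level-order array): [1, None, 2, None, 13, None, 17, None, 18, None, 25, None, 28, None, 31, None, 41, None, 45]
Definition: a tree is height-balanced if, at every node, |h(left) - h(right)| <= 1 (empty subtree has height -1).
Bottom-up per-node check:
  node 45: h_left=-1, h_right=-1, diff=0 [OK], height=0
  node 41: h_left=-1, h_right=0, diff=1 [OK], height=1
  node 31: h_left=-1, h_right=1, diff=2 [FAIL (|-1-1|=2 > 1)], height=2
  node 28: h_left=-1, h_right=2, diff=3 [FAIL (|-1-2|=3 > 1)], height=3
  node 25: h_left=-1, h_right=3, diff=4 [FAIL (|-1-3|=4 > 1)], height=4
  node 18: h_left=-1, h_right=4, diff=5 [FAIL (|-1-4|=5 > 1)], height=5
  node 17: h_left=-1, h_right=5, diff=6 [FAIL (|-1-5|=6 > 1)], height=6
  node 13: h_left=-1, h_right=6, diff=7 [FAIL (|-1-6|=7 > 1)], height=7
  node 2: h_left=-1, h_right=7, diff=8 [FAIL (|-1-7|=8 > 1)], height=8
  node 1: h_left=-1, h_right=8, diff=9 [FAIL (|-1-8|=9 > 1)], height=9
Node 31 violates the condition: |-1 - 1| = 2 > 1.
Result: Not balanced


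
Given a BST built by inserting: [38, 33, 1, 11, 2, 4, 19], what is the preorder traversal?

Tree insertion order: [38, 33, 1, 11, 2, 4, 19]
Tree (level-order array): [38, 33, None, 1, None, None, 11, 2, 19, None, 4]
Preorder traversal: [38, 33, 1, 11, 2, 4, 19]


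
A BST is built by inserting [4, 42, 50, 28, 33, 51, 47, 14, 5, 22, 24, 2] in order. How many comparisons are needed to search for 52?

Search path for 52: 4 -> 42 -> 50 -> 51
Found: False
Comparisons: 4


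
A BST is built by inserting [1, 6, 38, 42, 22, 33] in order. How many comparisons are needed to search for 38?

Search path for 38: 1 -> 6 -> 38
Found: True
Comparisons: 3


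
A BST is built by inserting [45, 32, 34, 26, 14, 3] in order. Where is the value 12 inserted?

Starting tree (level order): [45, 32, None, 26, 34, 14, None, None, None, 3]
Insertion path: 45 -> 32 -> 26 -> 14 -> 3
Result: insert 12 as right child of 3
Final tree (level order): [45, 32, None, 26, 34, 14, None, None, None, 3, None, None, 12]


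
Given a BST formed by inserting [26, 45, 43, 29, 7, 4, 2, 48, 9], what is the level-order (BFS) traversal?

Tree insertion order: [26, 45, 43, 29, 7, 4, 2, 48, 9]
Tree (level-order array): [26, 7, 45, 4, 9, 43, 48, 2, None, None, None, 29]
BFS from the root, enqueuing left then right child of each popped node:
  queue [26] -> pop 26, enqueue [7, 45], visited so far: [26]
  queue [7, 45] -> pop 7, enqueue [4, 9], visited so far: [26, 7]
  queue [45, 4, 9] -> pop 45, enqueue [43, 48], visited so far: [26, 7, 45]
  queue [4, 9, 43, 48] -> pop 4, enqueue [2], visited so far: [26, 7, 45, 4]
  queue [9, 43, 48, 2] -> pop 9, enqueue [none], visited so far: [26, 7, 45, 4, 9]
  queue [43, 48, 2] -> pop 43, enqueue [29], visited so far: [26, 7, 45, 4, 9, 43]
  queue [48, 2, 29] -> pop 48, enqueue [none], visited so far: [26, 7, 45, 4, 9, 43, 48]
  queue [2, 29] -> pop 2, enqueue [none], visited so far: [26, 7, 45, 4, 9, 43, 48, 2]
  queue [29] -> pop 29, enqueue [none], visited so far: [26, 7, 45, 4, 9, 43, 48, 2, 29]
Result: [26, 7, 45, 4, 9, 43, 48, 2, 29]


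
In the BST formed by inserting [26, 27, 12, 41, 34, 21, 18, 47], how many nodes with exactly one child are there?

Tree built from: [26, 27, 12, 41, 34, 21, 18, 47]
Tree (level-order array): [26, 12, 27, None, 21, None, 41, 18, None, 34, 47]
Rule: These are nodes with exactly 1 non-null child.
Per-node child counts:
  node 26: 2 child(ren)
  node 12: 1 child(ren)
  node 21: 1 child(ren)
  node 18: 0 child(ren)
  node 27: 1 child(ren)
  node 41: 2 child(ren)
  node 34: 0 child(ren)
  node 47: 0 child(ren)
Matching nodes: [12, 21, 27]
Count of nodes with exactly one child: 3


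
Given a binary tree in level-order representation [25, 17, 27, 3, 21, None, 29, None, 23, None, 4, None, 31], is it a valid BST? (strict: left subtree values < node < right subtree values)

Level-order array: [25, 17, 27, 3, 21, None, 29, None, 23, None, 4, None, 31]
Validate using subtree bounds (lo, hi): at each node, require lo < value < hi,
then recurse left with hi=value and right with lo=value.
Preorder trace (stopping at first violation):
  at node 25 with bounds (-inf, +inf): OK
  at node 17 with bounds (-inf, 25): OK
  at node 3 with bounds (-inf, 17): OK
  at node 23 with bounds (3, 17): VIOLATION
Node 23 violates its bound: not (3 < 23 < 17).
Result: Not a valid BST


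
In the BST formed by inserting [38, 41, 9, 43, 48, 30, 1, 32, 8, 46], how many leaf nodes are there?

Tree built from: [38, 41, 9, 43, 48, 30, 1, 32, 8, 46]
Tree (level-order array): [38, 9, 41, 1, 30, None, 43, None, 8, None, 32, None, 48, None, None, None, None, 46]
Rule: A leaf has 0 children.
Per-node child counts:
  node 38: 2 child(ren)
  node 9: 2 child(ren)
  node 1: 1 child(ren)
  node 8: 0 child(ren)
  node 30: 1 child(ren)
  node 32: 0 child(ren)
  node 41: 1 child(ren)
  node 43: 1 child(ren)
  node 48: 1 child(ren)
  node 46: 0 child(ren)
Matching nodes: [8, 32, 46]
Count of leaf nodes: 3


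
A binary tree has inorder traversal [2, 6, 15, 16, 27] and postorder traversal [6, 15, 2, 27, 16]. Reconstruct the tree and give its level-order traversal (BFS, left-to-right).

Inorder:   [2, 6, 15, 16, 27]
Postorder: [6, 15, 2, 27, 16]
Algorithm: postorder visits root last, so walk postorder right-to-left;
each value is the root of the current inorder slice — split it at that
value, recurse on the right subtree first, then the left.
Recursive splits:
  root=16; inorder splits into left=[2, 6, 15], right=[27]
  root=27; inorder splits into left=[], right=[]
  root=2; inorder splits into left=[], right=[6, 15]
  root=15; inorder splits into left=[6], right=[]
  root=6; inorder splits into left=[], right=[]
Reconstructed level-order: [16, 2, 27, 15, 6]


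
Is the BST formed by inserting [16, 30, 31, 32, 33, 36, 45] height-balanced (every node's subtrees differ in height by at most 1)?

Tree (level-order array): [16, None, 30, None, 31, None, 32, None, 33, None, 36, None, 45]
Definition: a tree is height-balanced if, at every node, |h(left) - h(right)| <= 1 (empty subtree has height -1).
Bottom-up per-node check:
  node 45: h_left=-1, h_right=-1, diff=0 [OK], height=0
  node 36: h_left=-1, h_right=0, diff=1 [OK], height=1
  node 33: h_left=-1, h_right=1, diff=2 [FAIL (|-1-1|=2 > 1)], height=2
  node 32: h_left=-1, h_right=2, diff=3 [FAIL (|-1-2|=3 > 1)], height=3
  node 31: h_left=-1, h_right=3, diff=4 [FAIL (|-1-3|=4 > 1)], height=4
  node 30: h_left=-1, h_right=4, diff=5 [FAIL (|-1-4|=5 > 1)], height=5
  node 16: h_left=-1, h_right=5, diff=6 [FAIL (|-1-5|=6 > 1)], height=6
Node 33 violates the condition: |-1 - 1| = 2 > 1.
Result: Not balanced


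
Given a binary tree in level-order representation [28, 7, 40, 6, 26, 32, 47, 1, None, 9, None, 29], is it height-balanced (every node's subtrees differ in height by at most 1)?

Tree (level-order array): [28, 7, 40, 6, 26, 32, 47, 1, None, 9, None, 29]
Definition: a tree is height-balanced if, at every node, |h(left) - h(right)| <= 1 (empty subtree has height -1).
Bottom-up per-node check:
  node 1: h_left=-1, h_right=-1, diff=0 [OK], height=0
  node 6: h_left=0, h_right=-1, diff=1 [OK], height=1
  node 9: h_left=-1, h_right=-1, diff=0 [OK], height=0
  node 26: h_left=0, h_right=-1, diff=1 [OK], height=1
  node 7: h_left=1, h_right=1, diff=0 [OK], height=2
  node 29: h_left=-1, h_right=-1, diff=0 [OK], height=0
  node 32: h_left=0, h_right=-1, diff=1 [OK], height=1
  node 47: h_left=-1, h_right=-1, diff=0 [OK], height=0
  node 40: h_left=1, h_right=0, diff=1 [OK], height=2
  node 28: h_left=2, h_right=2, diff=0 [OK], height=3
All nodes satisfy the balance condition.
Result: Balanced


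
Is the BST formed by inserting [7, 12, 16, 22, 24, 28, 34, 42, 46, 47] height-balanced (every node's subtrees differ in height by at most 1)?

Tree (level-order array): [7, None, 12, None, 16, None, 22, None, 24, None, 28, None, 34, None, 42, None, 46, None, 47]
Definition: a tree is height-balanced if, at every node, |h(left) - h(right)| <= 1 (empty subtree has height -1).
Bottom-up per-node check:
  node 47: h_left=-1, h_right=-1, diff=0 [OK], height=0
  node 46: h_left=-1, h_right=0, diff=1 [OK], height=1
  node 42: h_left=-1, h_right=1, diff=2 [FAIL (|-1-1|=2 > 1)], height=2
  node 34: h_left=-1, h_right=2, diff=3 [FAIL (|-1-2|=3 > 1)], height=3
  node 28: h_left=-1, h_right=3, diff=4 [FAIL (|-1-3|=4 > 1)], height=4
  node 24: h_left=-1, h_right=4, diff=5 [FAIL (|-1-4|=5 > 1)], height=5
  node 22: h_left=-1, h_right=5, diff=6 [FAIL (|-1-5|=6 > 1)], height=6
  node 16: h_left=-1, h_right=6, diff=7 [FAIL (|-1-6|=7 > 1)], height=7
  node 12: h_left=-1, h_right=7, diff=8 [FAIL (|-1-7|=8 > 1)], height=8
  node 7: h_left=-1, h_right=8, diff=9 [FAIL (|-1-8|=9 > 1)], height=9
Node 42 violates the condition: |-1 - 1| = 2 > 1.
Result: Not balanced


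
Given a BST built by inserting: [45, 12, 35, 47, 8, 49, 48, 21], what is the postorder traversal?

Tree insertion order: [45, 12, 35, 47, 8, 49, 48, 21]
Tree (level-order array): [45, 12, 47, 8, 35, None, 49, None, None, 21, None, 48]
Postorder traversal: [8, 21, 35, 12, 48, 49, 47, 45]


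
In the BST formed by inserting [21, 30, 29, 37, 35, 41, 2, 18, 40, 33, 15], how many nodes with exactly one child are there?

Tree built from: [21, 30, 29, 37, 35, 41, 2, 18, 40, 33, 15]
Tree (level-order array): [21, 2, 30, None, 18, 29, 37, 15, None, None, None, 35, 41, None, None, 33, None, 40]
Rule: These are nodes with exactly 1 non-null child.
Per-node child counts:
  node 21: 2 child(ren)
  node 2: 1 child(ren)
  node 18: 1 child(ren)
  node 15: 0 child(ren)
  node 30: 2 child(ren)
  node 29: 0 child(ren)
  node 37: 2 child(ren)
  node 35: 1 child(ren)
  node 33: 0 child(ren)
  node 41: 1 child(ren)
  node 40: 0 child(ren)
Matching nodes: [2, 18, 35, 41]
Count of nodes with exactly one child: 4


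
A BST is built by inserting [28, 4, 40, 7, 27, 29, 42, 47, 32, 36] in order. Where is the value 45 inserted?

Starting tree (level order): [28, 4, 40, None, 7, 29, 42, None, 27, None, 32, None, 47, None, None, None, 36]
Insertion path: 28 -> 40 -> 42 -> 47
Result: insert 45 as left child of 47
Final tree (level order): [28, 4, 40, None, 7, 29, 42, None, 27, None, 32, None, 47, None, None, None, 36, 45]


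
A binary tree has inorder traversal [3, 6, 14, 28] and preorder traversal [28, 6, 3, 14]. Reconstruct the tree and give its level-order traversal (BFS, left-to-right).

Inorder:  [3, 6, 14, 28]
Preorder: [28, 6, 3, 14]
Algorithm: preorder visits root first, so consume preorder in order;
for each root, split the current inorder slice at that value into
left-subtree inorder and right-subtree inorder, then recurse.
Recursive splits:
  root=28; inorder splits into left=[3, 6, 14], right=[]
  root=6; inorder splits into left=[3], right=[14]
  root=3; inorder splits into left=[], right=[]
  root=14; inorder splits into left=[], right=[]
Reconstructed level-order: [28, 6, 3, 14]


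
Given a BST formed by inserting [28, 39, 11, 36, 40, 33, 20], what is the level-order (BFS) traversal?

Tree insertion order: [28, 39, 11, 36, 40, 33, 20]
Tree (level-order array): [28, 11, 39, None, 20, 36, 40, None, None, 33]
BFS from the root, enqueuing left then right child of each popped node:
  queue [28] -> pop 28, enqueue [11, 39], visited so far: [28]
  queue [11, 39] -> pop 11, enqueue [20], visited so far: [28, 11]
  queue [39, 20] -> pop 39, enqueue [36, 40], visited so far: [28, 11, 39]
  queue [20, 36, 40] -> pop 20, enqueue [none], visited so far: [28, 11, 39, 20]
  queue [36, 40] -> pop 36, enqueue [33], visited so far: [28, 11, 39, 20, 36]
  queue [40, 33] -> pop 40, enqueue [none], visited so far: [28, 11, 39, 20, 36, 40]
  queue [33] -> pop 33, enqueue [none], visited so far: [28, 11, 39, 20, 36, 40, 33]
Result: [28, 11, 39, 20, 36, 40, 33]


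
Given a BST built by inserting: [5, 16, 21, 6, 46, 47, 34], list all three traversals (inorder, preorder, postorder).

Tree insertion order: [5, 16, 21, 6, 46, 47, 34]
Tree (level-order array): [5, None, 16, 6, 21, None, None, None, 46, 34, 47]
Inorder (L, root, R): [5, 6, 16, 21, 34, 46, 47]
Preorder (root, L, R): [5, 16, 6, 21, 46, 34, 47]
Postorder (L, R, root): [6, 34, 47, 46, 21, 16, 5]


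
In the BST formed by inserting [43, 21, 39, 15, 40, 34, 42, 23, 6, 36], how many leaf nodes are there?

Tree built from: [43, 21, 39, 15, 40, 34, 42, 23, 6, 36]
Tree (level-order array): [43, 21, None, 15, 39, 6, None, 34, 40, None, None, 23, 36, None, 42]
Rule: A leaf has 0 children.
Per-node child counts:
  node 43: 1 child(ren)
  node 21: 2 child(ren)
  node 15: 1 child(ren)
  node 6: 0 child(ren)
  node 39: 2 child(ren)
  node 34: 2 child(ren)
  node 23: 0 child(ren)
  node 36: 0 child(ren)
  node 40: 1 child(ren)
  node 42: 0 child(ren)
Matching nodes: [6, 23, 36, 42]
Count of leaf nodes: 4


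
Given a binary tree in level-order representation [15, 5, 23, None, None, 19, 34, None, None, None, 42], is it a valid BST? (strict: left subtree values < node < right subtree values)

Level-order array: [15, 5, 23, None, None, 19, 34, None, None, None, 42]
Validate using subtree bounds (lo, hi): at each node, require lo < value < hi,
then recurse left with hi=value and right with lo=value.
Preorder trace (stopping at first violation):
  at node 15 with bounds (-inf, +inf): OK
  at node 5 with bounds (-inf, 15): OK
  at node 23 with bounds (15, +inf): OK
  at node 19 with bounds (15, 23): OK
  at node 34 with bounds (23, +inf): OK
  at node 42 with bounds (34, +inf): OK
No violation found at any node.
Result: Valid BST


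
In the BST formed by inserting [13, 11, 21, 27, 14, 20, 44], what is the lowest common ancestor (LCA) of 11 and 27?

Tree insertion order: [13, 11, 21, 27, 14, 20, 44]
Tree (level-order array): [13, 11, 21, None, None, 14, 27, None, 20, None, 44]
In a BST, the LCA of p=11, q=27 is the first node v on the
root-to-leaf path with p <= v <= q (go left if both < v, right if both > v).
Walk from root:
  at 13: 11 <= 13 <= 27, this is the LCA
LCA = 13


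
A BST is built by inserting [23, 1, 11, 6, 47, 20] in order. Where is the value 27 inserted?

Starting tree (level order): [23, 1, 47, None, 11, None, None, 6, 20]
Insertion path: 23 -> 47
Result: insert 27 as left child of 47
Final tree (level order): [23, 1, 47, None, 11, 27, None, 6, 20]


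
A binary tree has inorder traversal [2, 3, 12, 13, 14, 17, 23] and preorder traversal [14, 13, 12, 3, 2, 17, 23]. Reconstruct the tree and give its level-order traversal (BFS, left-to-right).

Inorder:  [2, 3, 12, 13, 14, 17, 23]
Preorder: [14, 13, 12, 3, 2, 17, 23]
Algorithm: preorder visits root first, so consume preorder in order;
for each root, split the current inorder slice at that value into
left-subtree inorder and right-subtree inorder, then recurse.
Recursive splits:
  root=14; inorder splits into left=[2, 3, 12, 13], right=[17, 23]
  root=13; inorder splits into left=[2, 3, 12], right=[]
  root=12; inorder splits into left=[2, 3], right=[]
  root=3; inorder splits into left=[2], right=[]
  root=2; inorder splits into left=[], right=[]
  root=17; inorder splits into left=[], right=[23]
  root=23; inorder splits into left=[], right=[]
Reconstructed level-order: [14, 13, 17, 12, 23, 3, 2]


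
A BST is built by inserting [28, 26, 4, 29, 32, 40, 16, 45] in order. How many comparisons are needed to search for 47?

Search path for 47: 28 -> 29 -> 32 -> 40 -> 45
Found: False
Comparisons: 5


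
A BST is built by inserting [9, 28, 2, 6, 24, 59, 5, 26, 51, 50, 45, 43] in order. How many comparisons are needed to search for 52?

Search path for 52: 9 -> 28 -> 59 -> 51
Found: False
Comparisons: 4


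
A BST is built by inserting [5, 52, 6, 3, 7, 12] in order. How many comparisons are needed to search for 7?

Search path for 7: 5 -> 52 -> 6 -> 7
Found: True
Comparisons: 4


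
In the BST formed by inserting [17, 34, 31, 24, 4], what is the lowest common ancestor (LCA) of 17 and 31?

Tree insertion order: [17, 34, 31, 24, 4]
Tree (level-order array): [17, 4, 34, None, None, 31, None, 24]
In a BST, the LCA of p=17, q=31 is the first node v on the
root-to-leaf path with p <= v <= q (go left if both < v, right if both > v).
Walk from root:
  at 17: 17 <= 17 <= 31, this is the LCA
LCA = 17


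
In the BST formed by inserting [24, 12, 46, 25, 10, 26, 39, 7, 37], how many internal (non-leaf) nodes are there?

Tree built from: [24, 12, 46, 25, 10, 26, 39, 7, 37]
Tree (level-order array): [24, 12, 46, 10, None, 25, None, 7, None, None, 26, None, None, None, 39, 37]
Rule: An internal node has at least one child.
Per-node child counts:
  node 24: 2 child(ren)
  node 12: 1 child(ren)
  node 10: 1 child(ren)
  node 7: 0 child(ren)
  node 46: 1 child(ren)
  node 25: 1 child(ren)
  node 26: 1 child(ren)
  node 39: 1 child(ren)
  node 37: 0 child(ren)
Matching nodes: [24, 12, 10, 46, 25, 26, 39]
Count of internal (non-leaf) nodes: 7


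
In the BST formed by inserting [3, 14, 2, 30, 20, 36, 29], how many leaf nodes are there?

Tree built from: [3, 14, 2, 30, 20, 36, 29]
Tree (level-order array): [3, 2, 14, None, None, None, 30, 20, 36, None, 29]
Rule: A leaf has 0 children.
Per-node child counts:
  node 3: 2 child(ren)
  node 2: 0 child(ren)
  node 14: 1 child(ren)
  node 30: 2 child(ren)
  node 20: 1 child(ren)
  node 29: 0 child(ren)
  node 36: 0 child(ren)
Matching nodes: [2, 29, 36]
Count of leaf nodes: 3


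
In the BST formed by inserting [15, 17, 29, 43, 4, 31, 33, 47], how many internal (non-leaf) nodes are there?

Tree built from: [15, 17, 29, 43, 4, 31, 33, 47]
Tree (level-order array): [15, 4, 17, None, None, None, 29, None, 43, 31, 47, None, 33]
Rule: An internal node has at least one child.
Per-node child counts:
  node 15: 2 child(ren)
  node 4: 0 child(ren)
  node 17: 1 child(ren)
  node 29: 1 child(ren)
  node 43: 2 child(ren)
  node 31: 1 child(ren)
  node 33: 0 child(ren)
  node 47: 0 child(ren)
Matching nodes: [15, 17, 29, 43, 31]
Count of internal (non-leaf) nodes: 5


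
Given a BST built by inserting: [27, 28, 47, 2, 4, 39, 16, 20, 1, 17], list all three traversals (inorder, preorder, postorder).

Tree insertion order: [27, 28, 47, 2, 4, 39, 16, 20, 1, 17]
Tree (level-order array): [27, 2, 28, 1, 4, None, 47, None, None, None, 16, 39, None, None, 20, None, None, 17]
Inorder (L, root, R): [1, 2, 4, 16, 17, 20, 27, 28, 39, 47]
Preorder (root, L, R): [27, 2, 1, 4, 16, 20, 17, 28, 47, 39]
Postorder (L, R, root): [1, 17, 20, 16, 4, 2, 39, 47, 28, 27]


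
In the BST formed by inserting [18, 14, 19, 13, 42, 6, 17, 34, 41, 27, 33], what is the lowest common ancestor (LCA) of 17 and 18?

Tree insertion order: [18, 14, 19, 13, 42, 6, 17, 34, 41, 27, 33]
Tree (level-order array): [18, 14, 19, 13, 17, None, 42, 6, None, None, None, 34, None, None, None, 27, 41, None, 33]
In a BST, the LCA of p=17, q=18 is the first node v on the
root-to-leaf path with p <= v <= q (go left if both < v, right if both > v).
Walk from root:
  at 18: 17 <= 18 <= 18, this is the LCA
LCA = 18


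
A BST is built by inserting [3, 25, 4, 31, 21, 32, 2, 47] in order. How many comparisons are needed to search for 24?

Search path for 24: 3 -> 25 -> 4 -> 21
Found: False
Comparisons: 4


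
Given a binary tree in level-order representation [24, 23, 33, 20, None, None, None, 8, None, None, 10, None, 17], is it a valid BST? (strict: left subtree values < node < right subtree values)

Level-order array: [24, 23, 33, 20, None, None, None, 8, None, None, 10, None, 17]
Validate using subtree bounds (lo, hi): at each node, require lo < value < hi,
then recurse left with hi=value and right with lo=value.
Preorder trace (stopping at first violation):
  at node 24 with bounds (-inf, +inf): OK
  at node 23 with bounds (-inf, 24): OK
  at node 20 with bounds (-inf, 23): OK
  at node 8 with bounds (-inf, 20): OK
  at node 10 with bounds (8, 20): OK
  at node 17 with bounds (10, 20): OK
  at node 33 with bounds (24, +inf): OK
No violation found at any node.
Result: Valid BST


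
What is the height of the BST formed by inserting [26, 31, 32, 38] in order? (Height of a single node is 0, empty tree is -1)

Insertion order: [26, 31, 32, 38]
Tree (level-order array): [26, None, 31, None, 32, None, 38]
Compute height bottom-up (empty subtree = -1):
  height(38) = 1 + max(-1, -1) = 0
  height(32) = 1 + max(-1, 0) = 1
  height(31) = 1 + max(-1, 1) = 2
  height(26) = 1 + max(-1, 2) = 3
Height = 3


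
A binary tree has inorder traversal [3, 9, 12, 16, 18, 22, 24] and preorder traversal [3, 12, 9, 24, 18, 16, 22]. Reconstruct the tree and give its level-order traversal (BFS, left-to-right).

Inorder:  [3, 9, 12, 16, 18, 22, 24]
Preorder: [3, 12, 9, 24, 18, 16, 22]
Algorithm: preorder visits root first, so consume preorder in order;
for each root, split the current inorder slice at that value into
left-subtree inorder and right-subtree inorder, then recurse.
Recursive splits:
  root=3; inorder splits into left=[], right=[9, 12, 16, 18, 22, 24]
  root=12; inorder splits into left=[9], right=[16, 18, 22, 24]
  root=9; inorder splits into left=[], right=[]
  root=24; inorder splits into left=[16, 18, 22], right=[]
  root=18; inorder splits into left=[16], right=[22]
  root=16; inorder splits into left=[], right=[]
  root=22; inorder splits into left=[], right=[]
Reconstructed level-order: [3, 12, 9, 24, 18, 16, 22]


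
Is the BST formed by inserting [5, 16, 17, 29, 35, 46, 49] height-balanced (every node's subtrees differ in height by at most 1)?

Tree (level-order array): [5, None, 16, None, 17, None, 29, None, 35, None, 46, None, 49]
Definition: a tree is height-balanced if, at every node, |h(left) - h(right)| <= 1 (empty subtree has height -1).
Bottom-up per-node check:
  node 49: h_left=-1, h_right=-1, diff=0 [OK], height=0
  node 46: h_left=-1, h_right=0, diff=1 [OK], height=1
  node 35: h_left=-1, h_right=1, diff=2 [FAIL (|-1-1|=2 > 1)], height=2
  node 29: h_left=-1, h_right=2, diff=3 [FAIL (|-1-2|=3 > 1)], height=3
  node 17: h_left=-1, h_right=3, diff=4 [FAIL (|-1-3|=4 > 1)], height=4
  node 16: h_left=-1, h_right=4, diff=5 [FAIL (|-1-4|=5 > 1)], height=5
  node 5: h_left=-1, h_right=5, diff=6 [FAIL (|-1-5|=6 > 1)], height=6
Node 35 violates the condition: |-1 - 1| = 2 > 1.
Result: Not balanced


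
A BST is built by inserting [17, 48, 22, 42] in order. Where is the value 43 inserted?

Starting tree (level order): [17, None, 48, 22, None, None, 42]
Insertion path: 17 -> 48 -> 22 -> 42
Result: insert 43 as right child of 42
Final tree (level order): [17, None, 48, 22, None, None, 42, None, 43]


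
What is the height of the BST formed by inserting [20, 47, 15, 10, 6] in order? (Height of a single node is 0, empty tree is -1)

Insertion order: [20, 47, 15, 10, 6]
Tree (level-order array): [20, 15, 47, 10, None, None, None, 6]
Compute height bottom-up (empty subtree = -1):
  height(6) = 1 + max(-1, -1) = 0
  height(10) = 1 + max(0, -1) = 1
  height(15) = 1 + max(1, -1) = 2
  height(47) = 1 + max(-1, -1) = 0
  height(20) = 1 + max(2, 0) = 3
Height = 3


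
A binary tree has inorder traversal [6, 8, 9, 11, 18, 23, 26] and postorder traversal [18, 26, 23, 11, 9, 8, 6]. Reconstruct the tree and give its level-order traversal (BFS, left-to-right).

Inorder:   [6, 8, 9, 11, 18, 23, 26]
Postorder: [18, 26, 23, 11, 9, 8, 6]
Algorithm: postorder visits root last, so walk postorder right-to-left;
each value is the root of the current inorder slice — split it at that
value, recurse on the right subtree first, then the left.
Recursive splits:
  root=6; inorder splits into left=[], right=[8, 9, 11, 18, 23, 26]
  root=8; inorder splits into left=[], right=[9, 11, 18, 23, 26]
  root=9; inorder splits into left=[], right=[11, 18, 23, 26]
  root=11; inorder splits into left=[], right=[18, 23, 26]
  root=23; inorder splits into left=[18], right=[26]
  root=26; inorder splits into left=[], right=[]
  root=18; inorder splits into left=[], right=[]
Reconstructed level-order: [6, 8, 9, 11, 23, 18, 26]


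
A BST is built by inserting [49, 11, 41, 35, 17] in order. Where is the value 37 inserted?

Starting tree (level order): [49, 11, None, None, 41, 35, None, 17]
Insertion path: 49 -> 11 -> 41 -> 35
Result: insert 37 as right child of 35
Final tree (level order): [49, 11, None, None, 41, 35, None, 17, 37]


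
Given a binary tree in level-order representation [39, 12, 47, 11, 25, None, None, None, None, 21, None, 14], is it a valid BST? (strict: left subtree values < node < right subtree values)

Level-order array: [39, 12, 47, 11, 25, None, None, None, None, 21, None, 14]
Validate using subtree bounds (lo, hi): at each node, require lo < value < hi,
then recurse left with hi=value and right with lo=value.
Preorder trace (stopping at first violation):
  at node 39 with bounds (-inf, +inf): OK
  at node 12 with bounds (-inf, 39): OK
  at node 11 with bounds (-inf, 12): OK
  at node 25 with bounds (12, 39): OK
  at node 21 with bounds (12, 25): OK
  at node 14 with bounds (12, 21): OK
  at node 47 with bounds (39, +inf): OK
No violation found at any node.
Result: Valid BST


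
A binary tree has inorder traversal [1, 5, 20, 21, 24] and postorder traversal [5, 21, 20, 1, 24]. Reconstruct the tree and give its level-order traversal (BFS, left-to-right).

Inorder:   [1, 5, 20, 21, 24]
Postorder: [5, 21, 20, 1, 24]
Algorithm: postorder visits root last, so walk postorder right-to-left;
each value is the root of the current inorder slice — split it at that
value, recurse on the right subtree first, then the left.
Recursive splits:
  root=24; inorder splits into left=[1, 5, 20, 21], right=[]
  root=1; inorder splits into left=[], right=[5, 20, 21]
  root=20; inorder splits into left=[5], right=[21]
  root=21; inorder splits into left=[], right=[]
  root=5; inorder splits into left=[], right=[]
Reconstructed level-order: [24, 1, 20, 5, 21]


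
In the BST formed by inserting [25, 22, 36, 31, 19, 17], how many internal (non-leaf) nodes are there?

Tree built from: [25, 22, 36, 31, 19, 17]
Tree (level-order array): [25, 22, 36, 19, None, 31, None, 17]
Rule: An internal node has at least one child.
Per-node child counts:
  node 25: 2 child(ren)
  node 22: 1 child(ren)
  node 19: 1 child(ren)
  node 17: 0 child(ren)
  node 36: 1 child(ren)
  node 31: 0 child(ren)
Matching nodes: [25, 22, 19, 36]
Count of internal (non-leaf) nodes: 4


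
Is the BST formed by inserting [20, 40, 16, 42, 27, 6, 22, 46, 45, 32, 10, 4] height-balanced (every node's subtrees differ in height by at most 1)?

Tree (level-order array): [20, 16, 40, 6, None, 27, 42, 4, 10, 22, 32, None, 46, None, None, None, None, None, None, None, None, 45]
Definition: a tree is height-balanced if, at every node, |h(left) - h(right)| <= 1 (empty subtree has height -1).
Bottom-up per-node check:
  node 4: h_left=-1, h_right=-1, diff=0 [OK], height=0
  node 10: h_left=-1, h_right=-1, diff=0 [OK], height=0
  node 6: h_left=0, h_right=0, diff=0 [OK], height=1
  node 16: h_left=1, h_right=-1, diff=2 [FAIL (|1--1|=2 > 1)], height=2
  node 22: h_left=-1, h_right=-1, diff=0 [OK], height=0
  node 32: h_left=-1, h_right=-1, diff=0 [OK], height=0
  node 27: h_left=0, h_right=0, diff=0 [OK], height=1
  node 45: h_left=-1, h_right=-1, diff=0 [OK], height=0
  node 46: h_left=0, h_right=-1, diff=1 [OK], height=1
  node 42: h_left=-1, h_right=1, diff=2 [FAIL (|-1-1|=2 > 1)], height=2
  node 40: h_left=1, h_right=2, diff=1 [OK], height=3
  node 20: h_left=2, h_right=3, diff=1 [OK], height=4
Node 16 violates the condition: |1 - -1| = 2 > 1.
Result: Not balanced


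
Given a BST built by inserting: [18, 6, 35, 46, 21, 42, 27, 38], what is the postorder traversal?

Tree insertion order: [18, 6, 35, 46, 21, 42, 27, 38]
Tree (level-order array): [18, 6, 35, None, None, 21, 46, None, 27, 42, None, None, None, 38]
Postorder traversal: [6, 27, 21, 38, 42, 46, 35, 18]


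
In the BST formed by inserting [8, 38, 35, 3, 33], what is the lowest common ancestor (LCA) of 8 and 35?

Tree insertion order: [8, 38, 35, 3, 33]
Tree (level-order array): [8, 3, 38, None, None, 35, None, 33]
In a BST, the LCA of p=8, q=35 is the first node v on the
root-to-leaf path with p <= v <= q (go left if both < v, right if both > v).
Walk from root:
  at 8: 8 <= 8 <= 35, this is the LCA
LCA = 8


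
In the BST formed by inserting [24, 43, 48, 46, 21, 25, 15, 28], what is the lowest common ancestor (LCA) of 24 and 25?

Tree insertion order: [24, 43, 48, 46, 21, 25, 15, 28]
Tree (level-order array): [24, 21, 43, 15, None, 25, 48, None, None, None, 28, 46]
In a BST, the LCA of p=24, q=25 is the first node v on the
root-to-leaf path with p <= v <= q (go left if both < v, right if both > v).
Walk from root:
  at 24: 24 <= 24 <= 25, this is the LCA
LCA = 24


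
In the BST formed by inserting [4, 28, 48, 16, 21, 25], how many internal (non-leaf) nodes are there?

Tree built from: [4, 28, 48, 16, 21, 25]
Tree (level-order array): [4, None, 28, 16, 48, None, 21, None, None, None, 25]
Rule: An internal node has at least one child.
Per-node child counts:
  node 4: 1 child(ren)
  node 28: 2 child(ren)
  node 16: 1 child(ren)
  node 21: 1 child(ren)
  node 25: 0 child(ren)
  node 48: 0 child(ren)
Matching nodes: [4, 28, 16, 21]
Count of internal (non-leaf) nodes: 4


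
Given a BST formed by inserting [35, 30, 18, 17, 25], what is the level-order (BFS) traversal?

Tree insertion order: [35, 30, 18, 17, 25]
Tree (level-order array): [35, 30, None, 18, None, 17, 25]
BFS from the root, enqueuing left then right child of each popped node:
  queue [35] -> pop 35, enqueue [30], visited so far: [35]
  queue [30] -> pop 30, enqueue [18], visited so far: [35, 30]
  queue [18] -> pop 18, enqueue [17, 25], visited so far: [35, 30, 18]
  queue [17, 25] -> pop 17, enqueue [none], visited so far: [35, 30, 18, 17]
  queue [25] -> pop 25, enqueue [none], visited so far: [35, 30, 18, 17, 25]
Result: [35, 30, 18, 17, 25]


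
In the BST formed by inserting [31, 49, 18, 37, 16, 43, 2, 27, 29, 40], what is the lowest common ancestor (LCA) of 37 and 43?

Tree insertion order: [31, 49, 18, 37, 16, 43, 2, 27, 29, 40]
Tree (level-order array): [31, 18, 49, 16, 27, 37, None, 2, None, None, 29, None, 43, None, None, None, None, 40]
In a BST, the LCA of p=37, q=43 is the first node v on the
root-to-leaf path with p <= v <= q (go left if both < v, right if both > v).
Walk from root:
  at 31: both 37 and 43 > 31, go right
  at 49: both 37 and 43 < 49, go left
  at 37: 37 <= 37 <= 43, this is the LCA
LCA = 37


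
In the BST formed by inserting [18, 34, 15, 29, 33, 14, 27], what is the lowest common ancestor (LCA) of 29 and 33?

Tree insertion order: [18, 34, 15, 29, 33, 14, 27]
Tree (level-order array): [18, 15, 34, 14, None, 29, None, None, None, 27, 33]
In a BST, the LCA of p=29, q=33 is the first node v on the
root-to-leaf path with p <= v <= q (go left if both < v, right if both > v).
Walk from root:
  at 18: both 29 and 33 > 18, go right
  at 34: both 29 and 33 < 34, go left
  at 29: 29 <= 29 <= 33, this is the LCA
LCA = 29


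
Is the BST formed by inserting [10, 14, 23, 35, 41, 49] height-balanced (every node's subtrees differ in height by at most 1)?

Tree (level-order array): [10, None, 14, None, 23, None, 35, None, 41, None, 49]
Definition: a tree is height-balanced if, at every node, |h(left) - h(right)| <= 1 (empty subtree has height -1).
Bottom-up per-node check:
  node 49: h_left=-1, h_right=-1, diff=0 [OK], height=0
  node 41: h_left=-1, h_right=0, diff=1 [OK], height=1
  node 35: h_left=-1, h_right=1, diff=2 [FAIL (|-1-1|=2 > 1)], height=2
  node 23: h_left=-1, h_right=2, diff=3 [FAIL (|-1-2|=3 > 1)], height=3
  node 14: h_left=-1, h_right=3, diff=4 [FAIL (|-1-3|=4 > 1)], height=4
  node 10: h_left=-1, h_right=4, diff=5 [FAIL (|-1-4|=5 > 1)], height=5
Node 35 violates the condition: |-1 - 1| = 2 > 1.
Result: Not balanced


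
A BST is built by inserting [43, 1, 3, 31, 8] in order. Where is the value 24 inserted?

Starting tree (level order): [43, 1, None, None, 3, None, 31, 8]
Insertion path: 43 -> 1 -> 3 -> 31 -> 8
Result: insert 24 as right child of 8
Final tree (level order): [43, 1, None, None, 3, None, 31, 8, None, None, 24]


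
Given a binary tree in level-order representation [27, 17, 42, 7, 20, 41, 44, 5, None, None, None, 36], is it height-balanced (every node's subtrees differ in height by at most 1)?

Tree (level-order array): [27, 17, 42, 7, 20, 41, 44, 5, None, None, None, 36]
Definition: a tree is height-balanced if, at every node, |h(left) - h(right)| <= 1 (empty subtree has height -1).
Bottom-up per-node check:
  node 5: h_left=-1, h_right=-1, diff=0 [OK], height=0
  node 7: h_left=0, h_right=-1, diff=1 [OK], height=1
  node 20: h_left=-1, h_right=-1, diff=0 [OK], height=0
  node 17: h_left=1, h_right=0, diff=1 [OK], height=2
  node 36: h_left=-1, h_right=-1, diff=0 [OK], height=0
  node 41: h_left=0, h_right=-1, diff=1 [OK], height=1
  node 44: h_left=-1, h_right=-1, diff=0 [OK], height=0
  node 42: h_left=1, h_right=0, diff=1 [OK], height=2
  node 27: h_left=2, h_right=2, diff=0 [OK], height=3
All nodes satisfy the balance condition.
Result: Balanced


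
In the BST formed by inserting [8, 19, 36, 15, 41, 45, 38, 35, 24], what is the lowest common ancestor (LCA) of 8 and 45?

Tree insertion order: [8, 19, 36, 15, 41, 45, 38, 35, 24]
Tree (level-order array): [8, None, 19, 15, 36, None, None, 35, 41, 24, None, 38, 45]
In a BST, the LCA of p=8, q=45 is the first node v on the
root-to-leaf path with p <= v <= q (go left if both < v, right if both > v).
Walk from root:
  at 8: 8 <= 8 <= 45, this is the LCA
LCA = 8


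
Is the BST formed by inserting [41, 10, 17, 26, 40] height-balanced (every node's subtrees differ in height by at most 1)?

Tree (level-order array): [41, 10, None, None, 17, None, 26, None, 40]
Definition: a tree is height-balanced if, at every node, |h(left) - h(right)| <= 1 (empty subtree has height -1).
Bottom-up per-node check:
  node 40: h_left=-1, h_right=-1, diff=0 [OK], height=0
  node 26: h_left=-1, h_right=0, diff=1 [OK], height=1
  node 17: h_left=-1, h_right=1, diff=2 [FAIL (|-1-1|=2 > 1)], height=2
  node 10: h_left=-1, h_right=2, diff=3 [FAIL (|-1-2|=3 > 1)], height=3
  node 41: h_left=3, h_right=-1, diff=4 [FAIL (|3--1|=4 > 1)], height=4
Node 17 violates the condition: |-1 - 1| = 2 > 1.
Result: Not balanced


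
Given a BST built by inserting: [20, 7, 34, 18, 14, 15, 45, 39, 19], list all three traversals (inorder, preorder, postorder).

Tree insertion order: [20, 7, 34, 18, 14, 15, 45, 39, 19]
Tree (level-order array): [20, 7, 34, None, 18, None, 45, 14, 19, 39, None, None, 15]
Inorder (L, root, R): [7, 14, 15, 18, 19, 20, 34, 39, 45]
Preorder (root, L, R): [20, 7, 18, 14, 15, 19, 34, 45, 39]
Postorder (L, R, root): [15, 14, 19, 18, 7, 39, 45, 34, 20]


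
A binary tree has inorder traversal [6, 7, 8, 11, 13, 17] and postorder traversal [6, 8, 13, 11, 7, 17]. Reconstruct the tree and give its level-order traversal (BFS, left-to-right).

Inorder:   [6, 7, 8, 11, 13, 17]
Postorder: [6, 8, 13, 11, 7, 17]
Algorithm: postorder visits root last, so walk postorder right-to-left;
each value is the root of the current inorder slice — split it at that
value, recurse on the right subtree first, then the left.
Recursive splits:
  root=17; inorder splits into left=[6, 7, 8, 11, 13], right=[]
  root=7; inorder splits into left=[6], right=[8, 11, 13]
  root=11; inorder splits into left=[8], right=[13]
  root=13; inorder splits into left=[], right=[]
  root=8; inorder splits into left=[], right=[]
  root=6; inorder splits into left=[], right=[]
Reconstructed level-order: [17, 7, 6, 11, 8, 13]


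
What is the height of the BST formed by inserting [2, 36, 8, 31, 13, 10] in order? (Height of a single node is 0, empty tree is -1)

Insertion order: [2, 36, 8, 31, 13, 10]
Tree (level-order array): [2, None, 36, 8, None, None, 31, 13, None, 10]
Compute height bottom-up (empty subtree = -1):
  height(10) = 1 + max(-1, -1) = 0
  height(13) = 1 + max(0, -1) = 1
  height(31) = 1 + max(1, -1) = 2
  height(8) = 1 + max(-1, 2) = 3
  height(36) = 1 + max(3, -1) = 4
  height(2) = 1 + max(-1, 4) = 5
Height = 5


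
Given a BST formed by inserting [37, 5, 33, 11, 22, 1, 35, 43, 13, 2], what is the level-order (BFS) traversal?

Tree insertion order: [37, 5, 33, 11, 22, 1, 35, 43, 13, 2]
Tree (level-order array): [37, 5, 43, 1, 33, None, None, None, 2, 11, 35, None, None, None, 22, None, None, 13]
BFS from the root, enqueuing left then right child of each popped node:
  queue [37] -> pop 37, enqueue [5, 43], visited so far: [37]
  queue [5, 43] -> pop 5, enqueue [1, 33], visited so far: [37, 5]
  queue [43, 1, 33] -> pop 43, enqueue [none], visited so far: [37, 5, 43]
  queue [1, 33] -> pop 1, enqueue [2], visited so far: [37, 5, 43, 1]
  queue [33, 2] -> pop 33, enqueue [11, 35], visited so far: [37, 5, 43, 1, 33]
  queue [2, 11, 35] -> pop 2, enqueue [none], visited so far: [37, 5, 43, 1, 33, 2]
  queue [11, 35] -> pop 11, enqueue [22], visited so far: [37, 5, 43, 1, 33, 2, 11]
  queue [35, 22] -> pop 35, enqueue [none], visited so far: [37, 5, 43, 1, 33, 2, 11, 35]
  queue [22] -> pop 22, enqueue [13], visited so far: [37, 5, 43, 1, 33, 2, 11, 35, 22]
  queue [13] -> pop 13, enqueue [none], visited so far: [37, 5, 43, 1, 33, 2, 11, 35, 22, 13]
Result: [37, 5, 43, 1, 33, 2, 11, 35, 22, 13]


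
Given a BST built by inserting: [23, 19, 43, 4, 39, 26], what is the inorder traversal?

Tree insertion order: [23, 19, 43, 4, 39, 26]
Tree (level-order array): [23, 19, 43, 4, None, 39, None, None, None, 26]
Inorder traversal: [4, 19, 23, 26, 39, 43]


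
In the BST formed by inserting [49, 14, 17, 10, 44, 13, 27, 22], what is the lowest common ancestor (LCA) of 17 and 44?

Tree insertion order: [49, 14, 17, 10, 44, 13, 27, 22]
Tree (level-order array): [49, 14, None, 10, 17, None, 13, None, 44, None, None, 27, None, 22]
In a BST, the LCA of p=17, q=44 is the first node v on the
root-to-leaf path with p <= v <= q (go left if both < v, right if both > v).
Walk from root:
  at 49: both 17 and 44 < 49, go left
  at 14: both 17 and 44 > 14, go right
  at 17: 17 <= 17 <= 44, this is the LCA
LCA = 17


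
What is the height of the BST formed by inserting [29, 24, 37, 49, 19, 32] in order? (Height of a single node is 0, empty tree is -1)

Insertion order: [29, 24, 37, 49, 19, 32]
Tree (level-order array): [29, 24, 37, 19, None, 32, 49]
Compute height bottom-up (empty subtree = -1):
  height(19) = 1 + max(-1, -1) = 0
  height(24) = 1 + max(0, -1) = 1
  height(32) = 1 + max(-1, -1) = 0
  height(49) = 1 + max(-1, -1) = 0
  height(37) = 1 + max(0, 0) = 1
  height(29) = 1 + max(1, 1) = 2
Height = 2


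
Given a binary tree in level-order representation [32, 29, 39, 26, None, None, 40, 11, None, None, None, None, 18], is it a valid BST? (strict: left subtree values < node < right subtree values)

Level-order array: [32, 29, 39, 26, None, None, 40, 11, None, None, None, None, 18]
Validate using subtree bounds (lo, hi): at each node, require lo < value < hi,
then recurse left with hi=value and right with lo=value.
Preorder trace (stopping at first violation):
  at node 32 with bounds (-inf, +inf): OK
  at node 29 with bounds (-inf, 32): OK
  at node 26 with bounds (-inf, 29): OK
  at node 11 with bounds (-inf, 26): OK
  at node 18 with bounds (11, 26): OK
  at node 39 with bounds (32, +inf): OK
  at node 40 with bounds (39, +inf): OK
No violation found at any node.
Result: Valid BST
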